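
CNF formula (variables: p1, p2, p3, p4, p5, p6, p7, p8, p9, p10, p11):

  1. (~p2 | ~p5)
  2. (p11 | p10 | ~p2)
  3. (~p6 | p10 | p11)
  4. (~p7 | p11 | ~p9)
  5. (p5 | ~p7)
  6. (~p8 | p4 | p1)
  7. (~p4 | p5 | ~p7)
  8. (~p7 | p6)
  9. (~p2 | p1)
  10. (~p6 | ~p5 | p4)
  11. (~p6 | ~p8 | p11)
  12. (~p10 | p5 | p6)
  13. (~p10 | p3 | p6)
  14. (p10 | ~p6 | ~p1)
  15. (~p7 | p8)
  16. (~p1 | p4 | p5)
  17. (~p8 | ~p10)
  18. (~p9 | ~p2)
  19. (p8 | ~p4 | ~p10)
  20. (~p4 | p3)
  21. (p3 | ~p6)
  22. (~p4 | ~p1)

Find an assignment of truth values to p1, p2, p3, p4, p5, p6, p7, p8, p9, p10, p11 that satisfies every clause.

p2 occurs only negated in the remaining clauses — set p2 = False.
Pure literal: p7 appears only negated; assign p7 = False.
Branch on p1: take p1 = False.
The remaining clauses are satisfied by p3 = False, p4 = False, p5 = True, p6 = False, p8 = False, p9 = False, p10 = False, p11 = False.

p1 = 0, p2 = 0, p3 = 0, p4 = 0, p5 = 1, p6 = 0, p7 = 0, p8 = 0, p9 = 0, p10 = 0, p11 = 0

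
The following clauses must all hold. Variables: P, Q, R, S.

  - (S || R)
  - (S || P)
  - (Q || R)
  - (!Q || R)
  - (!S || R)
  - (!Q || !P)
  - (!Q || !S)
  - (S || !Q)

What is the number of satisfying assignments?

3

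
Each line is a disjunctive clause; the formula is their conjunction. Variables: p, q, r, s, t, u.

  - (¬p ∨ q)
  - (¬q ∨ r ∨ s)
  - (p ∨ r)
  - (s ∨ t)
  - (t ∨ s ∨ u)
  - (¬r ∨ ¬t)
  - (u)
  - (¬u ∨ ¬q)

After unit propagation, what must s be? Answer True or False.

True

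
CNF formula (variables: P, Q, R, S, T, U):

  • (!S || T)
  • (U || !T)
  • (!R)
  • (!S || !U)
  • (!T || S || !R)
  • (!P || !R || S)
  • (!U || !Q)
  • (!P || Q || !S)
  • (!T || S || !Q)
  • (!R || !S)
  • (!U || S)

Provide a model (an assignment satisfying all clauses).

P = False  Q = False  R = False  S = False  T = False  U = False

The clause (!R) is unit: R must be False.
P occurs only negated in the remaining clauses — set P = False.
Set Q = False and propagate.
Set S = False and propagate.
  then U is forced to False.
  then T is forced to False.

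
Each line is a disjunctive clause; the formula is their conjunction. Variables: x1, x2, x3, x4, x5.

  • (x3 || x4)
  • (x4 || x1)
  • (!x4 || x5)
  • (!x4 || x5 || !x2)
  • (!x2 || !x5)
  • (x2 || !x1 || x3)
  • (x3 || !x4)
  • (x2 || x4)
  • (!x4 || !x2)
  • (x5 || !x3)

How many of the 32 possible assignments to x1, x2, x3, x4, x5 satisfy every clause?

Satisfying assignments:
  x1=0 x2=0 x3=1 x4=1 x5=1
  x1=1 x2=0 x3=1 x4=1 x5=1
That's 2 in total.

2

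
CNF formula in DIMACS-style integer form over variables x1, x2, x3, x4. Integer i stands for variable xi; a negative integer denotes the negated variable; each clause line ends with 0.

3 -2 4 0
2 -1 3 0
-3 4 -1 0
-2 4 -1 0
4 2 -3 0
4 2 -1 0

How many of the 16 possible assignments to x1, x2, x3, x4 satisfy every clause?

Case analysis on x2 and x4:
  x2=1, x4=1: remaining (x1,x3) ∈ {(0,0); (0,1); (1,0); (1,1)} — 4.
  x2=1, x4=0: remaining (x1,x3) ∈ {(0,1)} — 1.
  x2=0, x4=1: remaining (x1,x3) ∈ {(0,0); (0,1); (1,1)} — 3.
  x2=0, x4=0: remaining (x1,x3) ∈ {(0,0)} — 1.
Total: 4 + 1 + 3 + 1 = 9.

9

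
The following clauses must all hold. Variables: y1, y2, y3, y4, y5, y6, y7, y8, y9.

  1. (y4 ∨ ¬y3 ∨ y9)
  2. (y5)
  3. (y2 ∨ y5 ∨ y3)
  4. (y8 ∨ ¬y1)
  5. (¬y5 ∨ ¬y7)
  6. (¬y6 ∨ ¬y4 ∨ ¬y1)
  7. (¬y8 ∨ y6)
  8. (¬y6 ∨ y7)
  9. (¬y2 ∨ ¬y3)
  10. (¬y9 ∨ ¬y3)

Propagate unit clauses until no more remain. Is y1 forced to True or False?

(y5) is a unit clause: y5 = True.
(¬y7 ∨ ¬y5) with y5 = True leaves only ¬y7, so y7 = False.
From (¬y6 ∨ y7) and y7 = False: y6 = False.
(¬y8 ∨ y6) with y6 = False leaves only ¬y8, so y8 = False.
(¬y1 ∨ y8): since y8 = False, the clause reduces to (¬y1). y1 = False.

False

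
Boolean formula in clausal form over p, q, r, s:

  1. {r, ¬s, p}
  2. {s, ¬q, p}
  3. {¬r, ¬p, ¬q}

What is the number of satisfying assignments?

10

Split on p, then q.
  p=1, q=1: remaining (r,s) ∈ {(0,0); (0,1)} — 2.
  p=1, q=0: remaining (r,s) ∈ {(0,0); (0,1); (1,0); (1,1)} — 4.
  p=0, q=1: remaining (r,s) ∈ {(1,1)} — 1.
  p=0, q=0: remaining (r,s) ∈ {(0,0); (1,0); (1,1)} — 3.
Total: 2 + 4 + 1 + 3 = 10.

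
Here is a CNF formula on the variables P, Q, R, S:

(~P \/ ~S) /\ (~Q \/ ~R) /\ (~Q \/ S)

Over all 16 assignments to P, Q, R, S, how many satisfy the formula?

7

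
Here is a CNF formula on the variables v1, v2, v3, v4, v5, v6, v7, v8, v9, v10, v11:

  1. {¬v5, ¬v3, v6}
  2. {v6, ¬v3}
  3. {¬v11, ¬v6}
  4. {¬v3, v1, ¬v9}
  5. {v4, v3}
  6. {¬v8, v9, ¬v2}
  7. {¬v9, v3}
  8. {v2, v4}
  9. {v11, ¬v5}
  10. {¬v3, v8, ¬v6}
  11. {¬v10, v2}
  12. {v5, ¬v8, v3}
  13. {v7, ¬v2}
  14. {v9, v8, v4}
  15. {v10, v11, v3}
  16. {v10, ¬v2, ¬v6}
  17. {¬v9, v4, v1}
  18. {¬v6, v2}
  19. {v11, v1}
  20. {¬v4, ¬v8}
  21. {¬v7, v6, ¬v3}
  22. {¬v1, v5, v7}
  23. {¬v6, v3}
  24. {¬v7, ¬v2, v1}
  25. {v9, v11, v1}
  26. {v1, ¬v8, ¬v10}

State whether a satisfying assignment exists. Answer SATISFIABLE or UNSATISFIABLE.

Set v1 = True and propagate.
Set v2 = False and propagate.
  then v4 is forced to True.
  then v10 is forced to False.
  then v6 is forced to False.
  then v3 is forced to False.
  then v9 is forced to False.
  then v11 is forced to True.
  then v8 is forced to False.
Set v5 = False and propagate.
  then v7 is forced to True.
Every clause has at least one true literal under this assignment.
So v1=T, v2=F, v3=F, v4=T, v5=F, v6=F, v7=T, v8=F, v9=F, v10=F, v11=T is a satisfying assignment.

SATISFIABLE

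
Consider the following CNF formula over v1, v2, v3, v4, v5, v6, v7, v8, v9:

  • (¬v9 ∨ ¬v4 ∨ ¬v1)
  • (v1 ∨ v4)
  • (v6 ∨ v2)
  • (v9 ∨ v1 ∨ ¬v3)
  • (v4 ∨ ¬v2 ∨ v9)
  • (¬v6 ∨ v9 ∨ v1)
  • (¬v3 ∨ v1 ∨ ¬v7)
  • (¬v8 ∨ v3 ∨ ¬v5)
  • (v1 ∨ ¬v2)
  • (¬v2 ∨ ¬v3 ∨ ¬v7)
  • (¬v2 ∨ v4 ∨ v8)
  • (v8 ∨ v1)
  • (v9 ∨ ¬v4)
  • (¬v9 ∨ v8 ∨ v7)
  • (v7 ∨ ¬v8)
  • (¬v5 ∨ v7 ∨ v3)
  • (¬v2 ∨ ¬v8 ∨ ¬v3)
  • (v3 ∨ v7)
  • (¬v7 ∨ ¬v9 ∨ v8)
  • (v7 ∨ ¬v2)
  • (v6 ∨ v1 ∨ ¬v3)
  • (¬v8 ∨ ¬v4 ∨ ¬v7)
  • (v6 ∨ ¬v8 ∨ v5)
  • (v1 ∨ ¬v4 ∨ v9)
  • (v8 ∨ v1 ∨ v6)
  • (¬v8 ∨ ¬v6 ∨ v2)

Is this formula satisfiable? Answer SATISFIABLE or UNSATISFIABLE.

SATISFIABLE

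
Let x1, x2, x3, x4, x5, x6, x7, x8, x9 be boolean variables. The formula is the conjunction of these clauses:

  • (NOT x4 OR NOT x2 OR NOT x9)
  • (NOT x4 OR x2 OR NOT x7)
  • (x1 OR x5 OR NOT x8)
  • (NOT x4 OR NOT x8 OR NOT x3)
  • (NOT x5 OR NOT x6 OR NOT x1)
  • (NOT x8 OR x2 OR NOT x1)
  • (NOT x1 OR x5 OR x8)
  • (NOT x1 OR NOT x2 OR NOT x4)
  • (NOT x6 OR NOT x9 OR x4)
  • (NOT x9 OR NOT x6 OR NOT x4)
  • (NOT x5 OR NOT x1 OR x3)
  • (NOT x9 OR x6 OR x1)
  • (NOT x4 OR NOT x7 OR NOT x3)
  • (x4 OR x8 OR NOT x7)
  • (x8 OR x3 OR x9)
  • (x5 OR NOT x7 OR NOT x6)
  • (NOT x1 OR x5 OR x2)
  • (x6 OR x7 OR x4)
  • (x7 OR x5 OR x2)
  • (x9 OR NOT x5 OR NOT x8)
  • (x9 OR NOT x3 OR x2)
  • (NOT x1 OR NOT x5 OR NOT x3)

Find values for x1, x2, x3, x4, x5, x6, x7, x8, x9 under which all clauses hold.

x1=1  x2=1  x3=0  x4=0  x5=0  x6=0  x7=1  x8=1  x9=0

Check each clause:
  1. (NOT x4 OR NOT x9 OR NOT x2) — NOT x4 is true.
  2. (NOT x4 OR x2 OR NOT x7) — x2 is true.
  3. (x1 OR x5 OR NOT x8) — x1 is true.
  4. (NOT x4 OR NOT x3 OR NOT x8) — NOT x4 is true.
  5. (NOT x6 OR NOT x1 OR NOT x5) — NOT x6 is true.
  6. (x2 OR NOT x1 OR NOT x8) — x2 is true.
  7. (x8 OR x5 OR NOT x1) — x8 is true.
  8. (NOT x1 OR NOT x2 OR NOT x4) — NOT x4 is true.
  9. (NOT x9 OR NOT x6 OR x4) — NOT x6 is true.
  10. (NOT x9 OR NOT x6 OR NOT x4) — NOT x6 is true.
  11. (NOT x5 OR NOT x1 OR x3) — NOT x5 is true.
  12. (x6 OR x1 OR NOT x9) — x1 is true.
  13. (NOT x4 OR NOT x7 OR NOT x3) — NOT x4 is true.
  14. (NOT x7 OR x8 OR x4) — x8 is true.
  15. (x9 OR x8 OR x3) — x8 is true.
  16. (NOT x6 OR x5 OR NOT x7) — NOT x6 is true.
  17. (NOT x1 OR x5 OR x2) — x2 is true.
  18. (x7 OR x4 OR x6) — x7 is true.
  19. (x2 OR x5 OR x7) — x2 is true.
  20. (NOT x8 OR x9 OR NOT x5) — NOT x5 is true.
  21. (NOT x3 OR x2 OR x9) — x2 is true.
  22. (NOT x1 OR NOT x5 OR NOT x3) — NOT x5 is true.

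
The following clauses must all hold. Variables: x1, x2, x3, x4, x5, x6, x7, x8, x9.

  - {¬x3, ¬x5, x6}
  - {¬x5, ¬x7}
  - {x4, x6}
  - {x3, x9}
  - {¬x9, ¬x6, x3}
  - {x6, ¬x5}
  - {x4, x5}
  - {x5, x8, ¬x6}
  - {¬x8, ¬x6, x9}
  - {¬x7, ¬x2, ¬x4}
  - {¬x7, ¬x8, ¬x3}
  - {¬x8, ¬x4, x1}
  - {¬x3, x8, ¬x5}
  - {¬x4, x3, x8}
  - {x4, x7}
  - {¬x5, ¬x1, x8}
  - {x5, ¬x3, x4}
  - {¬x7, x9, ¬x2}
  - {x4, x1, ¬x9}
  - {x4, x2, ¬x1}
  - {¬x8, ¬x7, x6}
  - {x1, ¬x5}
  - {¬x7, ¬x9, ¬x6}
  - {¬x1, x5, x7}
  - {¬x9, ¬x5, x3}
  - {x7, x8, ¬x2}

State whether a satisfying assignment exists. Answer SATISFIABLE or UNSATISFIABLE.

Branch on x1: take x1 = True.
For the remaining variables, x2 = False, x3 = True, x4 = True, x5 = True, x6 = True, x7 = False, x8 = True, x9 = True works.
So x1=T, x2=F, x3=T, x4=T, x5=T, x6=T, x7=F, x8=T, x9=T is a satisfying assignment.

SATISFIABLE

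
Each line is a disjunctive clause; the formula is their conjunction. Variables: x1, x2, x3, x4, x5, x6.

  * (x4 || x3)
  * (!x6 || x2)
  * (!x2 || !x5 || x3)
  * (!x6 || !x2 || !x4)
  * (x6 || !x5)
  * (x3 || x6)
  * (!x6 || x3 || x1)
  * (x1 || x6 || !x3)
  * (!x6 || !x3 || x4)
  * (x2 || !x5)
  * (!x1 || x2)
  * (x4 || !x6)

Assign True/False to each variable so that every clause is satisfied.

x1=T, x2=T, x3=T, x4=T, x5=F, x6=F

x5 occurs only negated in the remaining clauses — set x5 = False.
Set x1 = True and propagate.
  then x2 is forced to True.
Set x3 = True and propagate.
Try x4 = True.
  then x6 is forced to False.
Every clause has at least one true literal under this assignment.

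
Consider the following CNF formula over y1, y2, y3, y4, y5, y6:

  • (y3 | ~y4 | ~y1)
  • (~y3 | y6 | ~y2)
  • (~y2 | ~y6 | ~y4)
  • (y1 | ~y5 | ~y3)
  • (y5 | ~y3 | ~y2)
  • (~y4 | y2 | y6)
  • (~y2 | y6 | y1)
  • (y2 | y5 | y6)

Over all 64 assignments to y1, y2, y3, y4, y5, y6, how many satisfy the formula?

Split on y2, then y6.
  y2=1, y6=1: 5 of the 16 assignments to (y1,y3,y4,y5) work.
  y2=1, y6=0: remaining (y1,y3,y4,y5) ∈ {(1,0,0,0); (1,0,0,1)} — 2.
  y2=0, y6=1: 12 of the 16 assignments to (y1,y3,y4,y5) work.
  y2=0, y6=0: remaining (y1,y3,y4,y5) ∈ {(0,0,0,1); (1,0,0,1); (1,1,0,1)} — 3.
Total: 5 + 2 + 12 + 3 = 22.

22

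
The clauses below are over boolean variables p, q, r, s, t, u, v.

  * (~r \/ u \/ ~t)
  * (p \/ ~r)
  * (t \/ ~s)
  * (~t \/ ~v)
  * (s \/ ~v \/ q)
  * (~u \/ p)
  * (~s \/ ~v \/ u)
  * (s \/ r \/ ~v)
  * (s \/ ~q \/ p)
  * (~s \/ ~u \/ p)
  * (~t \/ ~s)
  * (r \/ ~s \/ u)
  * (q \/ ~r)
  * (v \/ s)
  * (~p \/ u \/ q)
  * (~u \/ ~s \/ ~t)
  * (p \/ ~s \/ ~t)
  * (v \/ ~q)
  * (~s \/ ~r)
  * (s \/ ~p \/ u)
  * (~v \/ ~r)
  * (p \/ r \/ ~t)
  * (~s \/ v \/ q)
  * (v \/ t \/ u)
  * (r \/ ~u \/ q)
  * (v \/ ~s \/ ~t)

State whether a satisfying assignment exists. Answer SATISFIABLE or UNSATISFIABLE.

s = True:
  propagation gives t=True; an empty clause results — contradiction.
s = False:
  propagation gives v=True, t=False, q=True, r=True; an empty clause results — contradiction.
Every branch closes, so no satisfying assignment exists.

UNSATISFIABLE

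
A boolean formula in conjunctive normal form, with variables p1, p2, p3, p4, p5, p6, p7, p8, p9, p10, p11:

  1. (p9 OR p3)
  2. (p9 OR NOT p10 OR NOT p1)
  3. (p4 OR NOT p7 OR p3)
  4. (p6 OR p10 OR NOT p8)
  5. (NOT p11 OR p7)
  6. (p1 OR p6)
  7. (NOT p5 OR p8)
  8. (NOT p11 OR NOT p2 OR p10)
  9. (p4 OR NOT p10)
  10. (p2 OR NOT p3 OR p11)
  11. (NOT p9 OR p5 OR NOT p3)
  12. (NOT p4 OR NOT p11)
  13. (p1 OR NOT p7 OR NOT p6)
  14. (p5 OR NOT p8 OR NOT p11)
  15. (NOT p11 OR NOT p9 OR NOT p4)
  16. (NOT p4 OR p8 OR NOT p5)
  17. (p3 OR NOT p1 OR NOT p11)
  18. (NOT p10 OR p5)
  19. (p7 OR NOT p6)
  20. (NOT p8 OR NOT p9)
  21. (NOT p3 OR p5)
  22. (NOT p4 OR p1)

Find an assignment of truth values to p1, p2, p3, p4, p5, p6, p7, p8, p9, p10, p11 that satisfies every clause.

p1 = 1, p2 = 1, p3 = 0, p4 = 1, p5 = 0, p6 = 0, p7 = 1, p8 = 0, p9 = 1, p10 = 0, p11 = 0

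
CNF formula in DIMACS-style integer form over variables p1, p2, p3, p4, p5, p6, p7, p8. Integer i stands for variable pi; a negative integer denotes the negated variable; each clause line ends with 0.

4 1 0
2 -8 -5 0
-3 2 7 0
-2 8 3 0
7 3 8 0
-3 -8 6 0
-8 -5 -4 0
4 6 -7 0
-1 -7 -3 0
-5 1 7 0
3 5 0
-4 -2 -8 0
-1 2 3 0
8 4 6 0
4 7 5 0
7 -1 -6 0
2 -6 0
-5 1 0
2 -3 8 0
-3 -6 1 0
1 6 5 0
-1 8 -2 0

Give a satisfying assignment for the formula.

p1=T, p2=T, p3=F, p4=F, p5=T, p6=T, p7=T, p8=T

Set p1 = True and propagate.
Try p2 = True.
  then p8 is forced to True.
  then p4 is forced to False.
The remaining clauses are satisfied by p3 = False, p5 = True, p6 = True, p7 = True.
Every clause has at least one true literal under this assignment.
Check each clause:
  1. (p4 ∨ p1) — p1 is true.
  2. (p2 ∨ ¬p8 ∨ ¬p5) — p2 is true.
  3. (p2 ∨ p7 ∨ ¬p3) — p2 is true.
  4. (p3 ∨ ¬p2 ∨ p8) — p8 is true.
  5. (p3 ∨ p8 ∨ p7) — p8 is true.
  6. (¬p8 ∨ ¬p3 ∨ p6) — ¬p3 is true.
  7. (¬p8 ∨ ¬p4 ∨ ¬p5) — ¬p4 is true.
  8. (p4 ∨ p6 ∨ ¬p7) — p6 is true.
  9. (¬p1 ∨ ¬p7 ∨ ¬p3) — ¬p3 is true.
  10. (p7 ∨ p1 ∨ ¬p5) — p1 is true.
  11. (p5 ∨ p3) — p5 is true.
  12. (¬p2 ∨ ¬p8 ∨ ¬p4) — ¬p4 is true.
  13. (¬p1 ∨ p2 ∨ p3) — p2 is true.
  14. (p8 ∨ p6 ∨ p4) — p8 is true.
  15. (p7 ∨ p5 ∨ p4) — p5 is true.
  16. (p7 ∨ ¬p1 ∨ ¬p6) — p7 is true.
  17. (¬p6 ∨ p2) — p2 is true.
  18. (¬p5 ∨ p1) — p1 is true.
  19. (p2 ∨ ¬p3 ∨ p8) — p8 is true.
  20. (¬p3 ∨ p1 ∨ ¬p6) — p1 is true.
  21. (p5 ∨ p1 ∨ p6) — p1 is true.
  22. (p8 ∨ ¬p2 ∨ ¬p1) — p8 is true.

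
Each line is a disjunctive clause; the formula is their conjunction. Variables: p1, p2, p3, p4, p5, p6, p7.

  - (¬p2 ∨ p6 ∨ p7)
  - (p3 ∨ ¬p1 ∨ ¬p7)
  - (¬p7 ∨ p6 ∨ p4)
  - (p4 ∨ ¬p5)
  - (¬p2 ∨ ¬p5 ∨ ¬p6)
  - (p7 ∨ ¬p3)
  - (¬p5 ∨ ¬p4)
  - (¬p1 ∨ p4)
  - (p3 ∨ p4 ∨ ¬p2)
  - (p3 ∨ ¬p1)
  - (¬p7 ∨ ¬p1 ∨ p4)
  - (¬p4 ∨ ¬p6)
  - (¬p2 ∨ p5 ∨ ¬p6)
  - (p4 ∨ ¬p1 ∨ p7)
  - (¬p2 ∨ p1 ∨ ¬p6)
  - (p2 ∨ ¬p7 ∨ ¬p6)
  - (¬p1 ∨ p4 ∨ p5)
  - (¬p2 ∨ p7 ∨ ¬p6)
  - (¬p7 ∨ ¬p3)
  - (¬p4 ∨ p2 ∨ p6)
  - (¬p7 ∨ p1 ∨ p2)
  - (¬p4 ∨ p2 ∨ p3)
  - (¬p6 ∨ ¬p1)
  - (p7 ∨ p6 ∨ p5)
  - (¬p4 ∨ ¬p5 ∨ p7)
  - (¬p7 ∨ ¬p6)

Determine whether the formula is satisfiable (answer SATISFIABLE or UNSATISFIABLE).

Set p1 = False and propagate.
For the remaining variables, p2 = True, p3 = False, p4 = True, p5 = False, p6 = False, p7 = True works.
So p1=0, p2=1, p3=0, p4=1, p5=0, p6=0, p7=1 is a satisfying assignment.

SATISFIABLE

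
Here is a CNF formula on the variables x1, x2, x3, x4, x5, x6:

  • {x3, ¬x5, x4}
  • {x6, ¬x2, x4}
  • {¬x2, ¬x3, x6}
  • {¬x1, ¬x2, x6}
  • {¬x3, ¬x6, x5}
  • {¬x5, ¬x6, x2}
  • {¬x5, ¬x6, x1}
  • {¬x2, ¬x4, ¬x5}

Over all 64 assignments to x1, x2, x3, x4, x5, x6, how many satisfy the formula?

24

Case analysis on x6 and x2:
  x6=T, x2=T: 5 of the 16 assignments to (x1,x3,x4,x5) work.
  x6=T, x2=F: remaining (x1,x3,x4,x5) ∈ {(F,F,F,F); (F,F,T,F); (T,F,F,F); (T,F,T,F)} — 4.
  x6=F, x2=T: remaining (x1,x3,x4,x5) ∈ {(F,F,T,F)} — 1.
  x6=F, x2=F: x1 free; 7 ways for (x3,x4,x5) × 2^1 = 14.
Total: 5 + 4 + 1 + 14 = 24.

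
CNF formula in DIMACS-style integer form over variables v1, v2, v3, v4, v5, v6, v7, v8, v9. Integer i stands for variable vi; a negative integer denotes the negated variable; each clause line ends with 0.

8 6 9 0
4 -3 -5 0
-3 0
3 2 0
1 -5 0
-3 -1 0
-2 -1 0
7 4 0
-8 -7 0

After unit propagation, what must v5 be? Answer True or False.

(!v3) stands alone — v3 = False.
In (v3 || v2), v3 is now false; v2 must hold, so v2 = True.
From (!v2 || !v1) and v2 = True: v1 = False.
(v1 || !v5): since v1 = False, the clause reduces to (!v5). v5 = False.

False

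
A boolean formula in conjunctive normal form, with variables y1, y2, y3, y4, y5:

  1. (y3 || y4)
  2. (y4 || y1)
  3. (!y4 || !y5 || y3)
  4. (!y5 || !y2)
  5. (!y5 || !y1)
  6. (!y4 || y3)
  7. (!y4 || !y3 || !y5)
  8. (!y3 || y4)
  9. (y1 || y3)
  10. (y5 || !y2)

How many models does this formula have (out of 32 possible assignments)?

Satisfying assignments:
  y1=0 y2=0 y3=1 y4=1 y5=0
  y1=1 y2=0 y3=1 y4=1 y5=0
That's 2 in total.

2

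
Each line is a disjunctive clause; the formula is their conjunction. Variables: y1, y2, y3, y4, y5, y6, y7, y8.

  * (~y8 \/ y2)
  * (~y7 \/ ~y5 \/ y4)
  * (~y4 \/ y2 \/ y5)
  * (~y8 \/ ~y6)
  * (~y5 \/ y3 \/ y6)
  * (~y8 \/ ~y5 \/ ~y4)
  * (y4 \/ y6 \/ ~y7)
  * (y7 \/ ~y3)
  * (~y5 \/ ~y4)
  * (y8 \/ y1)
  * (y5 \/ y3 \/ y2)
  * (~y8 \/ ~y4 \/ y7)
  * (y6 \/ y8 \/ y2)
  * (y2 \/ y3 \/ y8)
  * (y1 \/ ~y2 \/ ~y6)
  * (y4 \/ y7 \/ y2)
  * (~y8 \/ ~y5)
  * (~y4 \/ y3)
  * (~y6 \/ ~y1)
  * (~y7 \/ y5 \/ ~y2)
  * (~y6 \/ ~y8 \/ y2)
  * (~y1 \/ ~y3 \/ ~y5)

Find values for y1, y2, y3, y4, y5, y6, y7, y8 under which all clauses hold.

y1=True  y2=True  y3=False  y4=False  y5=False  y6=False  y7=False  y8=False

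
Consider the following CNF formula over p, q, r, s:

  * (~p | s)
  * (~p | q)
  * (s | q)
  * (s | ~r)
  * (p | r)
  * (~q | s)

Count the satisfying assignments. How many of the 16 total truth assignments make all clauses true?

Satisfying assignments:
  p=0 q=0 r=1 s=1
  p=0 q=1 r=1 s=1
  p=1 q=1 r=0 s=1
  p=1 q=1 r=1 s=1
That's 4 in total.

4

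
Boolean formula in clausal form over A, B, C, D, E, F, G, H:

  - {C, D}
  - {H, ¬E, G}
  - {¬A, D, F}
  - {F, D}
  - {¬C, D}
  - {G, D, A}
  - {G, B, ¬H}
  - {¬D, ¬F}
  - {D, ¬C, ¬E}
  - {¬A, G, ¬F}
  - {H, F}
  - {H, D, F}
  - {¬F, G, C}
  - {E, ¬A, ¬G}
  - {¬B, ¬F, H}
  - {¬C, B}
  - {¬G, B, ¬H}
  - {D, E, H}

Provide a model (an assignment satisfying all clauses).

A = F, B = T, C = F, D = T, E = T, F = F, G = F, H = T

Branch on A: take A = False.
Set B = True and propagate.
For the remaining variables, C = False, D = True, E = True, F = False, G = False, H = True works.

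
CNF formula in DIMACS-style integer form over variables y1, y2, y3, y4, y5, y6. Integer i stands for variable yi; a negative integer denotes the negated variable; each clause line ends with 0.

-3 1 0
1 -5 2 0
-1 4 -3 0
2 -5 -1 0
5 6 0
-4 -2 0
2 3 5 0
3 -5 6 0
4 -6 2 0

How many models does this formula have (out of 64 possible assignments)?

5

The models are:
  y1=0 y2=1 y3=0 y4=0 y5=0 y6=1
  y1=0 y2=1 y3=0 y4=0 y5=1 y6=1
  y1=1 y2=0 y3=1 y4=1 y5=0 y6=1
  y1=1 y2=1 y3=0 y4=0 y5=0 y6=1
  y1=1 y2=1 y3=0 y4=0 y5=1 y6=1
That's 5 in total.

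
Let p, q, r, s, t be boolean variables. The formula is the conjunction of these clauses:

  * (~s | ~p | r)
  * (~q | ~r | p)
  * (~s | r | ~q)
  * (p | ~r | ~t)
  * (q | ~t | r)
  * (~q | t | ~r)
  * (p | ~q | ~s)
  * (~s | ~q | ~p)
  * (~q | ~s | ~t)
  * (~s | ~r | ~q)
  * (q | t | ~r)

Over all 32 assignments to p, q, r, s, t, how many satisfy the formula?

Split on q, then r.
  q=1, r=1: remaining (p,s,t) ∈ {(1,0,1)} — 1.
  q=1, r=0: remaining (p,s,t) ∈ {(0,0,0); (0,0,1); (1,0,0); (1,0,1)} — 4.
  q=0, r=1: remaining (p,s,t) ∈ {(1,0,1); (1,1,1)} — 2.
  q=0, r=0: remaining (p,s,t) ∈ {(0,0,0); (0,1,0); (1,0,0)} — 3.
Total: 1 + 4 + 2 + 3 = 10.

10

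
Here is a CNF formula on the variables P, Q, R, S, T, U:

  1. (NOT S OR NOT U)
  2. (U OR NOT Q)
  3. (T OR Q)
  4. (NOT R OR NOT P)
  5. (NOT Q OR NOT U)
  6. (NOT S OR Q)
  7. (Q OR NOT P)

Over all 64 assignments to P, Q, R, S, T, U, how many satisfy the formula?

The models are:
  P=F Q=F R=F S=F T=T U=F
  P=F Q=F R=F S=F T=T U=T
  P=F Q=F R=T S=F T=T U=F
  P=F Q=F R=T S=F T=T U=T
That's 4 in total.

4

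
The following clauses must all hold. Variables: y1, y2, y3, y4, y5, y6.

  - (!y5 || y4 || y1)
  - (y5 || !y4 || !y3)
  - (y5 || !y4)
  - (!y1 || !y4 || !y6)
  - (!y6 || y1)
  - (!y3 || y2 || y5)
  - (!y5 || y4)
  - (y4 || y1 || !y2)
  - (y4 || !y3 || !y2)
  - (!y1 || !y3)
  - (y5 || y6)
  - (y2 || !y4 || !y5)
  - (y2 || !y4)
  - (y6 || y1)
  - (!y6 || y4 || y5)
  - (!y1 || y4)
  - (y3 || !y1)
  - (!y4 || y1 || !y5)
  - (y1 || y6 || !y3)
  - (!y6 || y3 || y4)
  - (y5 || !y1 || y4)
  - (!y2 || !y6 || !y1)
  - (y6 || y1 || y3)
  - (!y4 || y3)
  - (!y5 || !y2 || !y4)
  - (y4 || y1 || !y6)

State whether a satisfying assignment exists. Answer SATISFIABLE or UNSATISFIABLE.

y4 = True:
  propagation gives y5=True, y2=True; an empty clause results — contradiction.
y4 = False:
  propagation gives y5=False, y6=True; an empty clause results — contradiction.
Every branch closes, so no satisfying assignment exists.

UNSATISFIABLE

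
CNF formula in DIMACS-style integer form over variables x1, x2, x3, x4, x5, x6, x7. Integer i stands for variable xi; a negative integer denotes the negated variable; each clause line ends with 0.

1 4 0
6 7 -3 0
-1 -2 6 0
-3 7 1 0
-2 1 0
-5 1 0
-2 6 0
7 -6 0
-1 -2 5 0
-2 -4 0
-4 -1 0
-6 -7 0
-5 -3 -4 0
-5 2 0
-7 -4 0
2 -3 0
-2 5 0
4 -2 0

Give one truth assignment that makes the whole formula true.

x1 = T, x2 = F, x3 = F, x4 = F, x5 = F, x6 = F, x7 = F

Check each clause:
  1. (x4 || x1) — x1 is true.
  2. (!x3 || x7 || x6) — !x3 is true.
  3. (!x1 || !x2 || x6) — !x2 is true.
  4. (x1 || x7 || !x3) — x1 is true.
  5. (!x2 || x1) — x1 is true.
  6. (!x5 || x1) — x1 is true.
  7. (x6 || !x2) — !x2 is true.
  8. (!x6 || x7) — !x6 is true.
  9. (!x1 || x5 || !x2) — !x2 is true.
  10. (!x4 || !x2) — !x4 is true.
  11. (!x4 || !x1) — !x4 is true.
  12. (!x7 || !x6) — !x7 is true.
  13. (!x5 || !x3 || !x4) — !x5 is true.
  14. (x2 || !x5) — !x5 is true.
  15. (!x7 || !x4) — !x7 is true.
  16. (x2 || !x3) — !x3 is true.
  17. (x5 || !x2) — !x2 is true.
  18. (x4 || !x2) — !x2 is true.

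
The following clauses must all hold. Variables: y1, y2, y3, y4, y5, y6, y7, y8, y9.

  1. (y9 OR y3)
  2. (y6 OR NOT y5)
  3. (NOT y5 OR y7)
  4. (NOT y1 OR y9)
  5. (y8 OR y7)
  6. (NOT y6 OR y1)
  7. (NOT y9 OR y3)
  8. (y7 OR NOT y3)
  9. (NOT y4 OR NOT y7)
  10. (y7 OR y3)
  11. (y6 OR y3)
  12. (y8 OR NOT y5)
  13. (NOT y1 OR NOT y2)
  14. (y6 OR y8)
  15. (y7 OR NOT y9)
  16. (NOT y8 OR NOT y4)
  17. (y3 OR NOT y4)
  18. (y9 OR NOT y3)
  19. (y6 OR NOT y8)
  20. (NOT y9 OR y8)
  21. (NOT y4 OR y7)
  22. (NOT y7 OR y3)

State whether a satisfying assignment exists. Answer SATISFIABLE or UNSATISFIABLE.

SATISFIABLE

y2 occurs only negated in the remaining clauses — set y2 = False.
Pure literal: y4 appears only negated; assign y4 = False.
Set y1 = True and propagate.
  then y9 is forced to True.
  then y3 is forced to True.
  then y7 is forced to True.
  then y8 is forced to True.
  then y6 is forced to True.
y5 is now unconstrained; take y5 = False.
Every clause has at least one true literal under this assignment.
So y1 = 1  y2 = 0  y3 = 1  y4 = 0  y5 = 0  y6 = 1  y7 = 1  y8 = 1  y9 = 1 is a satisfying assignment.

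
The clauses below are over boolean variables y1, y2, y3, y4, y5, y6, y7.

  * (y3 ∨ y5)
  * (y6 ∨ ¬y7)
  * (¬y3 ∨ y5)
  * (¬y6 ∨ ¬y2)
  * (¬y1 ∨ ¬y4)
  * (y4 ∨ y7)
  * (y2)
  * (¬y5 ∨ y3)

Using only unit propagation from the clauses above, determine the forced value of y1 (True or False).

False

Unit clause (y2) sets y2 = True.
From (¬y2 ∨ ¬y6) and y2 = True: y6 = False.
From (y6 ∨ ¬y7) and y6 = False: y7 = False.
From (y7 ∨ y4) and y7 = False: y4 = True.
(¬y1 ∨ ¬y4): since y4 = True, the clause reduces to (¬y1). y1 = False.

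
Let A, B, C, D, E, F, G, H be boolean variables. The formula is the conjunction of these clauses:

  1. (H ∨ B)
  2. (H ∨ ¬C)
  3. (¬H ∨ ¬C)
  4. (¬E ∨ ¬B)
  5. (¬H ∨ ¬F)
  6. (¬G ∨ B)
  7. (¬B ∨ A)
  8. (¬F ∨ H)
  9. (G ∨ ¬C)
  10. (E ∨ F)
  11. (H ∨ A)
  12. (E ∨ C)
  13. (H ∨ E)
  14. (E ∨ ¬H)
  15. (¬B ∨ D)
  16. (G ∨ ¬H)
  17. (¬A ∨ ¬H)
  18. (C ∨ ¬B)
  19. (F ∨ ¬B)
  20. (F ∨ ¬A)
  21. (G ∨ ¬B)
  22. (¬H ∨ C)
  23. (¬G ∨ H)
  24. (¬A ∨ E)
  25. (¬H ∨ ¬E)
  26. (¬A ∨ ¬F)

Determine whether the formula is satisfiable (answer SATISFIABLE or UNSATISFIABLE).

UNSATISFIABLE

H = True:
  propagation gives C=False; an empty clause results — contradiction.
H = False:
  propagation gives B=True, C=False; an empty clause results — contradiction.
Every branch closes, so no satisfying assignment exists.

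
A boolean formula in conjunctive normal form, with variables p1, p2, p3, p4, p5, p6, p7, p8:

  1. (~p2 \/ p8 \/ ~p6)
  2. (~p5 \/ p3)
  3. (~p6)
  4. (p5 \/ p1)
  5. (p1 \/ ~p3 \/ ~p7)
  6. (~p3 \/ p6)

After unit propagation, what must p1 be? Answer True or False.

True

(~p6) is a unit clause: p6 = False.
In (p6 \/ ~p3), p6 is now false; ~p3 must hold, so p3 = False.
In (p3 \/ ~p5), p3 is now false; ~p5 must hold, so p5 = False.
(p5 \/ p1): since p5 = False, the clause reduces to (p1). p1 = True.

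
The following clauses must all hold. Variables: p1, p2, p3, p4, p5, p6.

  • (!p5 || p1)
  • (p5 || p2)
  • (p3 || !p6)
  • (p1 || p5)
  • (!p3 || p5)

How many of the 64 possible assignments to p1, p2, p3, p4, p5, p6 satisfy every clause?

Split on p5, then p1.
  p5=1, p1=1: p2, p4 free; 3 ways for (p3,p6) × 2^2 = 12.
  p5=1, p1=0: a clause becomes empty — 0.
  p5=0, p1=1: remaining (p2,p3,p4,p6) ∈ {(1,0,0,0); (1,0,1,0)} — 2.
  p5=0, p1=0: a clause becomes empty — 0.
Total: 12 + 0 + 2 + 0 = 14.

14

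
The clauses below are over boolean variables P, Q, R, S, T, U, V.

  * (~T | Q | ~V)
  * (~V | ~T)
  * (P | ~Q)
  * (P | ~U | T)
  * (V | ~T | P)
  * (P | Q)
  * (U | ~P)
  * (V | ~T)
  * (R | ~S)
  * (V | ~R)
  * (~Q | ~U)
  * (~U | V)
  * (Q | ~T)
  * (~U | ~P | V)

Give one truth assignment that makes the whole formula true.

P = T, Q = F, R = T, S = T, T = F, U = T, V = T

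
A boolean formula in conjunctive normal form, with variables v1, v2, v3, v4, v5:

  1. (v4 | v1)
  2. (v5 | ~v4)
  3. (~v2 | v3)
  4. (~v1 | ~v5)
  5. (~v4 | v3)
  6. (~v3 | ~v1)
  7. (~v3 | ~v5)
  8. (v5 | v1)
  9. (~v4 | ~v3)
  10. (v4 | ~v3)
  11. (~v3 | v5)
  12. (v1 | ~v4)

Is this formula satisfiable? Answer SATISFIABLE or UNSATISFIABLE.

Pure literal: v2 appears only negated; assign v2 = False.
Try v1 = True.
  then v5 is forced to False.
  then v4 is forced to False.
  then v3 is forced to False.
So v1=True, v2=False, v3=False, v4=False, v5=False is a satisfying assignment.

SATISFIABLE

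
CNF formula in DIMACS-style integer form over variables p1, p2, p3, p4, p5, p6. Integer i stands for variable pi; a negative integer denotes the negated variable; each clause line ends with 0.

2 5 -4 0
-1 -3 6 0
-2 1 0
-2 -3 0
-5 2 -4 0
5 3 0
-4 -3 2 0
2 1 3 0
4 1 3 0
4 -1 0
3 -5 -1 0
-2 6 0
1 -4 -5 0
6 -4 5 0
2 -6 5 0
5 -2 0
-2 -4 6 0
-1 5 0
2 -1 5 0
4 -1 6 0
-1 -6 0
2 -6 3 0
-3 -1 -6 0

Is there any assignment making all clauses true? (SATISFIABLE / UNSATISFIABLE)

SATISFIABLE

Set p1 = False and propagate.
  then p2 is forced to False.
  then p3 is forced to True.
  then p4 is forced to False.
Set p5 = False and propagate.
  then p6 is forced to False.
So p1=0, p2=0, p3=1, p4=0, p5=0, p6=0 is a satisfying assignment.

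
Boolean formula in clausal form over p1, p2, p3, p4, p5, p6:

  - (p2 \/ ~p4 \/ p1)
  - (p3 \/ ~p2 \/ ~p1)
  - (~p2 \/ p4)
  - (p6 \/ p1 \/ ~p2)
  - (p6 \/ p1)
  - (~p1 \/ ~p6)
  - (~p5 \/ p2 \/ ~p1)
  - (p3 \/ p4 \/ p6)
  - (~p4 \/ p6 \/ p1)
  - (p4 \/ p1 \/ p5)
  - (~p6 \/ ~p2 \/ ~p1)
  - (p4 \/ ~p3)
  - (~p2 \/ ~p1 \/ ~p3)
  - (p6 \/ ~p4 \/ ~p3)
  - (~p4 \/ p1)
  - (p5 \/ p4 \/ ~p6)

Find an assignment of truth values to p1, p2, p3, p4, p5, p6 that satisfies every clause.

p1=F  p2=F  p3=F  p4=F  p5=T  p6=T

Check each clause:
  1. (p1 \/ p2 \/ ~p4) — ~p4 is true.
  2. (p3 \/ ~p1 \/ ~p2) — ~p1 is true.
  3. (p4 \/ ~p2) — ~p2 is true.
  4. (p6 \/ p1 \/ ~p2) — p6 is true.
  5. (p1 \/ p6) — p6 is true.
  6. (~p6 \/ ~p1) — ~p1 is true.
  7. (~p5 \/ ~p1 \/ p2) — ~p1 is true.
  8. (p6 \/ p4 \/ p3) — p6 is true.
  9. (p1 \/ ~p4 \/ p6) — ~p4 is true.
  10. (p5 \/ p4 \/ p1) — p5 is true.
  11. (~p6 \/ ~p1 \/ ~p2) — ~p1 is true.
  12. (p4 \/ ~p3) — ~p3 is true.
  13. (~p3 \/ ~p1 \/ ~p2) — ~p3 is true.
  14. (~p3 \/ p6 \/ ~p4) — ~p4 is true.
  15. (p1 \/ ~p4) — ~p4 is true.
  16. (p4 \/ p5 \/ ~p6) — p5 is true.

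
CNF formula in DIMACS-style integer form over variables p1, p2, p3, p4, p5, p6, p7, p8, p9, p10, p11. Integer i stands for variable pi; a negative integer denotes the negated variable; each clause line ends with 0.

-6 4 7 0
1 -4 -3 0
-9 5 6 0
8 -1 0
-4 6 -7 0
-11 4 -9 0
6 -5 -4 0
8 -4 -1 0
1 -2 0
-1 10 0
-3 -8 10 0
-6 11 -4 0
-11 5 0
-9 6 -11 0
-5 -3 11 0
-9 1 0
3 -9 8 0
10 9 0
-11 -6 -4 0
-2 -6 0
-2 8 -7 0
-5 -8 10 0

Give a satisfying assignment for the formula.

p1 = False, p2 = False, p3 = False, p4 = False, p5 = True, p6 = True, p7 = True, p8 = False, p9 = False, p10 = True, p11 = True

p2 occurs only negated in the remaining clauses — set p2 = False.
p10 occurs only positively in the remaining clauses — set p10 = True.
Branch on p1: take p1 = False.
  then p9 is forced to False.
Branch on p3: take p3 = False.
Set p4 = False and propagate.
The remaining clauses are satisfied by p5 = True, p6 = True, p7 = True, p8 = False, p11 = True.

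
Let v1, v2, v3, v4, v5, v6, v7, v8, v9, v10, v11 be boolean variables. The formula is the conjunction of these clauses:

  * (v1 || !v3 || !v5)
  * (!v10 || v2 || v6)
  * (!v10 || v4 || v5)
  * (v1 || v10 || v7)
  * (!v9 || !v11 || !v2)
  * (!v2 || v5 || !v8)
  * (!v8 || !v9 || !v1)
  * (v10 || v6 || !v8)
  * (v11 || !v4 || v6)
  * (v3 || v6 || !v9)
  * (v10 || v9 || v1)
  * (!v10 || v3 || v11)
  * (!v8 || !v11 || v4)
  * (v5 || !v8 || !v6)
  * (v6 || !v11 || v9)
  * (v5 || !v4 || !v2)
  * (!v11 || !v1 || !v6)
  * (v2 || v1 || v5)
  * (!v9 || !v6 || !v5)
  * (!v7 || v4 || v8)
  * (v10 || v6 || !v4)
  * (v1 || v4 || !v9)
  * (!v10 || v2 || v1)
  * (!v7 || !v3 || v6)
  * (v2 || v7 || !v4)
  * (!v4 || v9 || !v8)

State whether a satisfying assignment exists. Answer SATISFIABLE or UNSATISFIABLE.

Branch on v1: take v1 = True.
The remaining clauses are satisfied by v2 = False, v3 = True, v4 = False, v5 = True, v6 = True, v7 = False, v8 = False, v9 = False, v10 = True, v11 = False.
So v1=T, v2=F, v3=T, v4=F, v5=T, v6=T, v7=F, v8=F, v9=F, v10=T, v11=F is a satisfying assignment.

SATISFIABLE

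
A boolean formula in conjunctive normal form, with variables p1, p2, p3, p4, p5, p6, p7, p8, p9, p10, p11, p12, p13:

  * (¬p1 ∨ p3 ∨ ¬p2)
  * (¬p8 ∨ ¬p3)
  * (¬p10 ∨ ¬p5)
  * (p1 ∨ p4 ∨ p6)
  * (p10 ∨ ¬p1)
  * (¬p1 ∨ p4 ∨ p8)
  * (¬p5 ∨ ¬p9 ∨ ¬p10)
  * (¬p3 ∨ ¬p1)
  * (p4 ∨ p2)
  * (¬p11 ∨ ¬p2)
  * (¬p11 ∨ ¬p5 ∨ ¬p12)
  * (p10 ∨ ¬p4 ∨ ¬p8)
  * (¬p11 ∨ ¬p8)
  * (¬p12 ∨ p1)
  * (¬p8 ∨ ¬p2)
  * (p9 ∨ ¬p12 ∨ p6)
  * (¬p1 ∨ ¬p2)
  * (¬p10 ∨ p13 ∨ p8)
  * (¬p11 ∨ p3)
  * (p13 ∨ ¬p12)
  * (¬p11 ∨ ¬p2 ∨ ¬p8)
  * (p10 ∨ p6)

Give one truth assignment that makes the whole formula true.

p1 = False, p2 = False, p3 = True, p4 = True, p5 = False, p6 = True, p7 = True, p8 = False, p9 = True, p10 = False, p11 = False, p12 = False, p13 = False

Pure literal: p5 appears only negated; assign p5 = False.
p6 occurs only positively in the remaining clauses — set p6 = True.
Branch on p1: take p1 = False.
  then p12 is forced to False.
For the remaining variables, p2 = False, p3 = True, p4 = True, p7 = True, p8 = False, p9 = True, p10 = False, p11 = False, p13 = False works.
Every clause has at least one true literal under this assignment.
Check each clause:
  1. (p3 ∨ ¬p1 ∨ ¬p2) — p3 is true.
  2. (¬p3 ∨ ¬p8) — ¬p8 is true.
  3. (¬p10 ∨ ¬p5) — ¬p5 is true.
  4. (p1 ∨ p6 ∨ p4) — p4 is true.
  5. (p10 ∨ ¬p1) — ¬p1 is true.
  6. (¬p1 ∨ p4 ∨ p8) — p4 is true.
  7. (¬p5 ∨ ¬p10 ∨ ¬p9) — ¬p5 is true.
  8. (¬p3 ∨ ¬p1) — ¬p1 is true.
  9. (p4 ∨ p2) — p4 is true.
  10. (¬p11 ∨ ¬p2) — ¬p11 is true.
  11. (¬p5 ∨ ¬p12 ∨ ¬p11) — ¬p5 is true.
  12. (¬p8 ∨ p10 ∨ ¬p4) — ¬p8 is true.
  13. (¬p11 ∨ ¬p8) — ¬p8 is true.
  14. (p1 ∨ ¬p12) — ¬p12 is true.
  15. (¬p2 ∨ ¬p8) — ¬p8 is true.
  16. (p9 ∨ ¬p12 ∨ p6) — p9 is true.
  17. (¬p1 ∨ ¬p2) — ¬p2 is true.
  18. (¬p10 ∨ p13 ∨ p8) — ¬p10 is true.
  19. (¬p11 ∨ p3) — p3 is true.
  20. (p13 ∨ ¬p12) — ¬p12 is true.
  21. (¬p11 ∨ ¬p8 ∨ ¬p2) — ¬p8 is true.
  22. (p6 ∨ p10) — p6 is true.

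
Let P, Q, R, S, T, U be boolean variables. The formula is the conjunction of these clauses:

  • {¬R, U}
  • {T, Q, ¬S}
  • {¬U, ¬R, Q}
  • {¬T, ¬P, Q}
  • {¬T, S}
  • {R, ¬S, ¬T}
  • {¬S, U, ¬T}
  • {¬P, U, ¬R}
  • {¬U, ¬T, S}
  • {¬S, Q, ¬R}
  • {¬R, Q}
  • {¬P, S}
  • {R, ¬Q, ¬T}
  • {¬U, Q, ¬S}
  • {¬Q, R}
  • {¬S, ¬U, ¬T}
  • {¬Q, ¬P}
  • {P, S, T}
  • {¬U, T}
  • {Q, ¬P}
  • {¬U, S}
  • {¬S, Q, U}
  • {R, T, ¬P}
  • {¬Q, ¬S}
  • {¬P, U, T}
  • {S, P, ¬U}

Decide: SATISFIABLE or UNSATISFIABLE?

UNSATISFIABLE

S = True:
  propagation gives Q=False, T=True, P=False, R=True; an empty clause results — contradiction.
S = False:
  propagation gives T=False, P=False; an empty clause results — contradiction.
Every branch closes, so no satisfying assignment exists.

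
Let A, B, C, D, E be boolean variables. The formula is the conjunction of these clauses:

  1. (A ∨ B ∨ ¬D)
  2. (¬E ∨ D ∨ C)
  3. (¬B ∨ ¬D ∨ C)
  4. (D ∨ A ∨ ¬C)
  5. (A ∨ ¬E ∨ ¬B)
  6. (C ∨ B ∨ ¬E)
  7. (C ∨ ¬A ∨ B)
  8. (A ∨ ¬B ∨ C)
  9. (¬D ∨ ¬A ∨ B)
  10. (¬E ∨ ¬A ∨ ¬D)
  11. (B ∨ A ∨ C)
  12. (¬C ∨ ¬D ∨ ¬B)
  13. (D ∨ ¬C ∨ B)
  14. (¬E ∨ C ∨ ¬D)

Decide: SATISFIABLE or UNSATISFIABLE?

Pure literal: E appears only negated; assign E = False.
Branch on A: take A = True.
Try B = True.
The remaining clauses are satisfied by C = True, D = False.
Every clause has at least one true literal under this assignment.
So A=True, B=True, C=True, D=False, E=False is a satisfying assignment.

SATISFIABLE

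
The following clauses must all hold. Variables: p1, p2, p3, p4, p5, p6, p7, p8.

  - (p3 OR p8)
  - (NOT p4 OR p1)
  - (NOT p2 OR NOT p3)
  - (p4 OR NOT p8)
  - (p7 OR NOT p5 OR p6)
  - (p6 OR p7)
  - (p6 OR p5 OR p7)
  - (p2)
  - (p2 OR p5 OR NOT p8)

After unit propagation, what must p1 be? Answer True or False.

True

(p2) stands alone — p2 = True.
In (NOT p3 OR NOT p2), NOT p2 is now false; NOT p3 must hold, so p3 = False.
In (p3 OR p8), p3 is now false; p8 must hold, so p8 = True.
From (NOT p8 OR p4) and p8 = True: p4 = True.
(NOT p4 OR p1): since p4 = True, the clause reduces to (p1). p1 = True.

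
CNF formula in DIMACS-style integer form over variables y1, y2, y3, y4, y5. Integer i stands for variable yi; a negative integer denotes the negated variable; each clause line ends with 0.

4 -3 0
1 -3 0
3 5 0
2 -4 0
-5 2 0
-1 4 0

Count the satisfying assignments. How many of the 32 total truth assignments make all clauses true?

5

Satisfying assignments:
  y1=0 y2=1 y3=0 y4=0 y5=1
  y1=0 y2=1 y3=0 y4=1 y5=1
  y1=1 y2=1 y3=0 y4=1 y5=1
  y1=1 y2=1 y3=1 y4=1 y5=0
  y1=1 y2=1 y3=1 y4=1 y5=1
That's 5 in total.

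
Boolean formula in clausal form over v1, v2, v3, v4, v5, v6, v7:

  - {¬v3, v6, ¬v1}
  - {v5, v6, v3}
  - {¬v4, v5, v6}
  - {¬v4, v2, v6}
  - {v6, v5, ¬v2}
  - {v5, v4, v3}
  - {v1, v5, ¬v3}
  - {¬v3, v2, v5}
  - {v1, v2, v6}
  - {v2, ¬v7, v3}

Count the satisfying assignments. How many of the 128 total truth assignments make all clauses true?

51

Case analysis on v3 and v5:
  v3=T, v5=T: v4, v7 free; 5 ways for (v1,v2,v6) × 2^2 = 20.
  v3=T, v5=F: remaining (v1,v2,v4,v6,v7) ∈ {(T,T,F,T,F); (T,T,F,T,T); (T,T,T,T,F); (T,T,T,T,T)} — 4.
  v3=F, v5=T: 21 of the 32 assignments to (v1,v2,v4,v6,v7) work.
  v3=F, v5=F: v1 free; 3 ways for (v2,v4,v6,v7) × 2^1 = 6.
Total: 20 + 4 + 21 + 6 = 51.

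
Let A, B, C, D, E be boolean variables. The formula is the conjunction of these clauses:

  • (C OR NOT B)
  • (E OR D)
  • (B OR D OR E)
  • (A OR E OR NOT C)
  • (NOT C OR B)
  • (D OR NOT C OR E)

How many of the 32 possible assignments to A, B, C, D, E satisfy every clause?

11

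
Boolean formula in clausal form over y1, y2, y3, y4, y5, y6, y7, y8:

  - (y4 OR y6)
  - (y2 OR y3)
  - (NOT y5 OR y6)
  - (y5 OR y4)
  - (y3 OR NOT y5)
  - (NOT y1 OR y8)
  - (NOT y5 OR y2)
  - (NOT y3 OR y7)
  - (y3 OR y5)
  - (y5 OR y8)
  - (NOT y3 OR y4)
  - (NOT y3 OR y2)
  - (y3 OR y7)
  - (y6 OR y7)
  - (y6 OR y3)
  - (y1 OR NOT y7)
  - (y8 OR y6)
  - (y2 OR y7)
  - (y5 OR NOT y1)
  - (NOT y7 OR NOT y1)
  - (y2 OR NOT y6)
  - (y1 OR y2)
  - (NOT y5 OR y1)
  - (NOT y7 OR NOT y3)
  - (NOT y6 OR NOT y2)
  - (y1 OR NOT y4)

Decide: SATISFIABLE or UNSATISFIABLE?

UNSATISFIABLE

y3 = True:
  propagation gives y7=True; an empty clause results — contradiction.
y3 = False:
  propagation gives y2=True, y5=False; an empty clause results — contradiction.
Every branch closes, so no satisfying assignment exists.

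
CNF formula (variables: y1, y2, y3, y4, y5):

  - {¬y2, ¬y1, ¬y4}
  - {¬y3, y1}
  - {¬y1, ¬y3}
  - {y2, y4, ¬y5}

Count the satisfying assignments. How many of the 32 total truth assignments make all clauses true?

12

Split on y1, then y2.
  y1=1, y2=1: remaining (y3,y4,y5) ∈ {(0,0,0); (0,0,1)} — 2.
  y1=1, y2=0: remaining (y3,y4,y5) ∈ {(0,0,0); (0,1,0); (0,1,1)} — 3.
  y1=0, y2=1: remaining (y3,y4,y5) ∈ {(0,0,0); (0,0,1); (0,1,0); (0,1,1)} — 4.
  y1=0, y2=0: remaining (y3,y4,y5) ∈ {(0,0,0); (0,1,0); (0,1,1)} — 3.
Total: 2 + 3 + 4 + 3 = 12.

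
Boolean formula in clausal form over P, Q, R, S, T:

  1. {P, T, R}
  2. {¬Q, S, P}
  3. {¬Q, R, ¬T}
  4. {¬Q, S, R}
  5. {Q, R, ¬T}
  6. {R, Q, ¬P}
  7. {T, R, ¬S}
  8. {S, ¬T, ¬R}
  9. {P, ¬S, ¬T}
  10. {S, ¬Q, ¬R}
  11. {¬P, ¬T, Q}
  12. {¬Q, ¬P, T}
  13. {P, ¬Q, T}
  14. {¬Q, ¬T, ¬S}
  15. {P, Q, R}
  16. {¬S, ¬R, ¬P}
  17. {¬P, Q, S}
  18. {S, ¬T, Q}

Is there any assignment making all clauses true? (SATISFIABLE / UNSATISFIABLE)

SATISFIABLE

Branch on P: take P = False.
For the remaining variables, Q = False, R = True, S = False, T = False works.
Every clause has at least one true literal under this assignment.
So P=False  Q=False  R=True  S=False  T=False is a satisfying assignment.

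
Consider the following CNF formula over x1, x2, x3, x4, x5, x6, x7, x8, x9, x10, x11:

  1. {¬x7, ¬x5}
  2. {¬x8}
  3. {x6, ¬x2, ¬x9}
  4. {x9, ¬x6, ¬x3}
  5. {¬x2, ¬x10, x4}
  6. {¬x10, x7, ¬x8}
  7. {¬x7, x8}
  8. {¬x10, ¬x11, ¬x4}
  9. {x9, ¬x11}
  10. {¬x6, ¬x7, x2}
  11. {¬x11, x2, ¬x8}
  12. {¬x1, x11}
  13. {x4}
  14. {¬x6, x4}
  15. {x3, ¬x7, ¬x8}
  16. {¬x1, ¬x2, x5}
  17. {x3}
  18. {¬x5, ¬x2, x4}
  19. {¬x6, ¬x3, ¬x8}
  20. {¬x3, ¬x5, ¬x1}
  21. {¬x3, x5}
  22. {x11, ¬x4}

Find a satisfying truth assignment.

x1 = False  x2 = False  x3 = True  x4 = True  x5 = True  x6 = False  x7 = False  x8 = False  x9 = True  x10 = False  x11 = True

(¬x8) is a unit clause, so x8 = False.
(¬x7) is a unit clause, so x7 = False.
Unit propagation: (x4) forces x4 = True.
(x3) is a unit clause, so x3 = True.
The clause (x5) is unit: x5 must be True.
Unit propagation: (¬x1) forces x1 = False.
Unit propagation: (x11) forces x11 = True.
Unit propagation: (¬x10) forces x10 = False.
(x9) is a unit clause, so x9 = True.
Pure literal: x2 appears only negated; assign x2 = False.
x6 is now unconstrained; take x6 = False.
Check each clause:
  1. {¬x5, ¬x7} — ¬x7 is true.
  2. {¬x8} — ¬x8 is true.
  3. {x6, ¬x2, ¬x9} — ¬x2 is true.
  4. {x9, ¬x6, ¬x3} — x9 is true.
  5. {¬x2, x4, ¬x10} — x4 is true.
  6. {¬x8, ¬x10, x7} — ¬x8 is true.
  7. {¬x7, x8} — ¬x7 is true.
  8. {¬x4, ¬x11, ¬x10} — ¬x10 is true.
  9. {x9, ¬x11} — x9 is true.
  10. {¬x6, ¬x7, x2} — ¬x7 is true.
  11. {¬x11, ¬x8, x2} — ¬x8 is true.
  12. {x11, ¬x1} — x11 is true.
  13. {x4} — x4 is true.
  14. {¬x6, x4} — ¬x6 is true.
  15. {x3, ¬x8, ¬x7} — ¬x8 is true.
  16. {¬x2, x5, ¬x1} — x5 is true.
  17. {x3} — x3 is true.
  18. {x4, ¬x2, ¬x5} — x4 is true.
  19. {¬x3, ¬x8, ¬x6} — ¬x8 is true.
  20. {¬x3, ¬x5, ¬x1} — ¬x1 is true.
  21. {x5, ¬x3} — x5 is true.
  22. {¬x4, x11} — x11 is true.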